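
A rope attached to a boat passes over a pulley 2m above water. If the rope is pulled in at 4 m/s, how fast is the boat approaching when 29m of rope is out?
116√93/279 ≈ 4.01 m/s

rope² = x² + 2²
x = √(29² - 2²) = 3√93
dx/dt = (rope/x) · d(rope)/dt = (29/(3√93)) · (-4) = -116√93/279 m/s
The boat approaches at 116√93/279 ≈ 4.01 m/s.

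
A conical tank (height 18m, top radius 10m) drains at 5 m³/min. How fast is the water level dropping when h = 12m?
9/(80π) ≈ 0.03581 m/min

r/h = 10/18, so r = (5/9)h
V = (1/3)πr²h = (1/3)π((5/9)h)²h = (25/243)πh³
dV/dh = (25/81)πh²
dh/dt = (dV/dt)/(dV/dh) = -5/((25/81)π·12²) = -9/(80π) m/min
The level is dropping at 9/(80π) ≈ 0.03581 m/min.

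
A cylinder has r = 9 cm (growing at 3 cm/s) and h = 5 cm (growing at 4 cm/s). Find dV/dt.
594π cm³/s

V = πr²h
dV/dt = 2πrh·dr/dt + πr²·dh/dt
= 2π(9)(5)(3) + π(9)²(4)
= 594π cm³/s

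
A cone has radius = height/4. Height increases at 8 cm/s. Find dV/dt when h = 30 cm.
450π cm³/s

V = (1/3)π(h/4)²h = πh³/48
dV/dt = πh²/16 · 8
At h = 30: dV/dt = 450π cm³/s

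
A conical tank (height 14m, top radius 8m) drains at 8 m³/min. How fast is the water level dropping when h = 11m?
49/(242π) ≈ 0.06445 m/min

r/h = 8/14, so r = (4/7)h
V = (1/3)πr²h = (1/3)π((4/7)h)²h = (16/147)πh³
dV/dh = (16/49)πh²
dh/dt = (dV/dt)/(dV/dh) = -8/((16/49)π·11²) = -49/(242π) m/min
The level is dropping at 49/(242π) ≈ 0.06445 m/min.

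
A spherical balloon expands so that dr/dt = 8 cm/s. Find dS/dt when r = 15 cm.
960π cm²/s

S = 4πr²
dS/dt = dS/dr · dr/dt = 8πr · 8
At r = 15: dS/dt = 960π cm²/s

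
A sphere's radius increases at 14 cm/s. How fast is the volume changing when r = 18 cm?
18144π cm³/s

V = (4/3)πr³
dV/dt = dV/dr · dr/dt = 4πr² · 14
At r = 18: dV/dt = 18144π cm³/s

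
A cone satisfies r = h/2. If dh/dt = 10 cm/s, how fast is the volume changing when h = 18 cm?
810π cm³/s

V = (1/3)π(h/2)²h = πh³/12
dV/dt = πh²/4 · 10
At h = 18: dV/dt = 810π cm³/s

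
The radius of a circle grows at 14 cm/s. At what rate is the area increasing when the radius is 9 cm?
252π cm²/s

A = πr²
dA/dt = 2πr · dr/dt = 2π(9)(14) = 252π cm²/s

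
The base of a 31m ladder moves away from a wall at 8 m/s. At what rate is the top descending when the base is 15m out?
15√46/23 ≈ 4.423 m/s

x² + y² = 31²
2x·dx/dt + 2y·dy/dt = 0
dy/dt = -x/y · dx/dt = -15/(4√46) · 8 = -15√46/23 m/s
The top is descending at 15√46/23 ≈ 4.423 m/s.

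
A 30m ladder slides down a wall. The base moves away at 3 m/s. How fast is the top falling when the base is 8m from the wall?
12√209/209 ≈ 0.8301 m/s

x² + y² = 30²
2x·dx/dt + 2y·dy/dt = 0
dy/dt = -x/y · dx/dt = -8/(2√209) · 3 = -12√209/209 m/s
The top is descending at 12√209/209 ≈ 0.8301 m/s.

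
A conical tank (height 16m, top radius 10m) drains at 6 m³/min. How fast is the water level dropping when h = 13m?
384/(4225π) ≈ 0.02893 m/min

r/h = 10/16, so r = (5/8)h
V = (1/3)πr²h = (1/3)π((5/8)h)²h = (25/192)πh³
dV/dh = (25/64)πh²
dh/dt = (dV/dt)/(dV/dh) = -6/((25/64)π·13²) = -384/(4225π) m/min
The level is dropping at 384/(4225π) ≈ 0.02893 m/min.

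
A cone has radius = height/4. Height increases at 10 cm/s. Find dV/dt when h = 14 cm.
245π/2 cm³/s

V = (1/3)π(h/4)²h = πh³/48
dV/dt = πh²/16 · 10
At h = 14: dV/dt = 245π/2 cm³/s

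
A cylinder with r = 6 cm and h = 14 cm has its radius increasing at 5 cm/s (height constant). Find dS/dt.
260π cm²/s

S = 2πrh + 2πr² (lateral + bases)
dS/dt = (2πh + 4πr)·dr/dt = (2π·14 + 4π·6)·5
= 260π cm²/s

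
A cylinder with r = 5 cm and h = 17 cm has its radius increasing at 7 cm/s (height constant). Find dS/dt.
378π cm²/s

S = 2πrh + 2πr² (lateral + bases)
dS/dt = (2πh + 4πr)·dr/dt = (2π·17 + 4π·5)·7
= 378π cm²/s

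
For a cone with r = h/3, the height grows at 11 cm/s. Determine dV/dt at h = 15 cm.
275π cm³/s

V = (1/3)π(h/3)²h = πh³/27
dV/dt = πh²/9 · 11
At h = 15: dV/dt = 275π cm³/s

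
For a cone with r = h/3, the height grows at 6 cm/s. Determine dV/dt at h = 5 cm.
50π/3 cm³/s

V = (1/3)π(h/3)²h = πh³/27
dV/dt = πh²/9 · 6
At h = 5: dV/dt = 50π/3 cm³/s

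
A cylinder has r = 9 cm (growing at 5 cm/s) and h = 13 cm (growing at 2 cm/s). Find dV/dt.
1332π cm³/s

V = πr²h
dV/dt = 2πrh·dr/dt + πr²·dh/dt
= 2π(9)(13)(5) + π(9)²(2)
= 1332π cm³/s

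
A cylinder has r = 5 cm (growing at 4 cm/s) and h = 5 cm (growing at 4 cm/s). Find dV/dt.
300π cm³/s

V = πr²h
dV/dt = 2πrh·dr/dt + πr²·dh/dt
= 2π(5)(5)(4) + π(5)²(4)
= 300π cm³/s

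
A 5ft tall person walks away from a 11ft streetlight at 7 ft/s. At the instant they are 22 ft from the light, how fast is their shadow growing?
35/6 ft/s

By similar triangles: 11/(x+s) = 5/s
Solving: s = 5x/6
ds/dt = 5/6 · dx/dt = 5/6 · 7 = 35/6 ft/s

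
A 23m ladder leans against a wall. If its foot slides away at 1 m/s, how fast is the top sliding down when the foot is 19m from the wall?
19√42/84 ≈ 1.466 m/s

x² + y² = 23²
2x·dx/dt + 2y·dy/dt = 0
dy/dt = -x/y · dx/dt = -19/(2√42) · 1 = -19√42/84 m/s
The top is descending at 19√42/84 ≈ 1.466 m/s.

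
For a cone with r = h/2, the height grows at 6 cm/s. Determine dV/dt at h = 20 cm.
600π cm³/s

V = (1/3)π(h/2)²h = πh³/12
dV/dt = πh²/4 · 6
At h = 20: dV/dt = 600π cm³/s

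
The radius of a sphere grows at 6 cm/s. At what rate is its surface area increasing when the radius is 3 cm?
144π cm²/s

S = 4πr²
dS/dt = dS/dr · dr/dt = 8πr · 6
At r = 3: dS/dt = 144π cm²/s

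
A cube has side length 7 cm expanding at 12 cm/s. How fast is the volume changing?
1764 cm³/s

V = s³
dV/dt = 3s² · ds/dt = 3·7²·12 = 1764 cm³/s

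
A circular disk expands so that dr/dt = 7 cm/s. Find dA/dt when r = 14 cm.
196π cm²/s

A = πr²
dA/dt = 2πr · dr/dt = 2π(14)(7) = 196π cm²/s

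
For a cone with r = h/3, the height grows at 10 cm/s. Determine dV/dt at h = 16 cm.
2560π/9 cm³/s

V = (1/3)π(h/3)²h = πh³/27
dV/dt = πh²/9 · 10
At h = 16: dV/dt = 2560π/9 cm³/s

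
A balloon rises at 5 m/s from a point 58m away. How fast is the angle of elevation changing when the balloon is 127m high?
0.014877 rad/s

tan(θ) = y/58
sec²(θ) · dθ/dt = (1/58) · dy/dt
dθ/dt = cos²(θ)/58 · 5 = 58/(58² + 127²) · 5
dθ/dt = 0.014877 rad/s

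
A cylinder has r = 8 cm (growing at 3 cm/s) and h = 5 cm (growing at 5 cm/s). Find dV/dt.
560π cm³/s

V = πr²h
dV/dt = 2πrh·dr/dt + πr²·dh/dt
= 2π(8)(5)(3) + π(8)²(5)
= 560π cm³/s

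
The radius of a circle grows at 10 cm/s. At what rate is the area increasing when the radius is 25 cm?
500π cm²/s

A = πr²
dA/dt = 2πr · dr/dt = 2π(25)(10) = 500π cm²/s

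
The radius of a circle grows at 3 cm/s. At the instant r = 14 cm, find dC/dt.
6π cm/s

C = 2πr
dC/dt = 2π · dr/dt = 2π · 3 = 6π cm/s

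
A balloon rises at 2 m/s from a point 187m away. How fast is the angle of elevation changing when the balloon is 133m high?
0.007102 rad/s

tan(θ) = y/187
sec²(θ) · dθ/dt = (1/187) · dy/dt
dθ/dt = cos²(θ)/187 · 2 = 187/(187² + 133²) · 2
dθ/dt = 0.007102 rad/s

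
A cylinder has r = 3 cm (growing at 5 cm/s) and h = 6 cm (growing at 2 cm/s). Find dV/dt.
198π cm³/s

V = πr²h
dV/dt = 2πrh·dr/dt + πr²·dh/dt
= 2π(3)(6)(5) + π(3)²(2)
= 198π cm³/s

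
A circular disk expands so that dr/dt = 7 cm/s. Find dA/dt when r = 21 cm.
294π cm²/s

A = πr²
dA/dt = 2πr · dr/dt = 2π(21)(7) = 294π cm²/s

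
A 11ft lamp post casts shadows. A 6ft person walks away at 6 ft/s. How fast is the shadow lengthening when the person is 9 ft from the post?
36/5 ft/s

By similar triangles: 11/(x+s) = 6/s
Solving: s = 6x/5
ds/dt = 6/5 · dx/dt = 6/5 · 6 = 36/5 ft/s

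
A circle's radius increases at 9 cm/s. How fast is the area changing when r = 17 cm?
306π cm²/s

A = πr²
dA/dt = 2πr · dr/dt = 2π(17)(9) = 306π cm²/s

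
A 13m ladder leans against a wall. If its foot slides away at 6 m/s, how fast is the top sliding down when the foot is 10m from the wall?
20√69/23 ≈ 7.223 m/s

x² + y² = 13²
2x·dx/dt + 2y·dy/dt = 0
dy/dt = -x/y · dx/dt = -10/√69 · 6 = -20√69/23 m/s
The top is descending at 20√69/23 ≈ 7.223 m/s.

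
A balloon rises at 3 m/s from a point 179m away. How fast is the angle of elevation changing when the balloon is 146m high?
0.010064 rad/s

tan(θ) = y/179
sec²(θ) · dθ/dt = (1/179) · dy/dt
dθ/dt = cos²(θ)/179 · 3 = 179/(179² + 146²) · 3
dθ/dt = 0.010064 rad/s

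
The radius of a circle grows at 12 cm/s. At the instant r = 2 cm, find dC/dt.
24π cm/s

C = 2πr
dC/dt = 2π · dr/dt = 2π · 12 = 24π cm/s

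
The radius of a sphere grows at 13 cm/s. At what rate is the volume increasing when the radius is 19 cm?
18772π cm³/s

V = (4/3)πr³
dV/dt = dV/dr · dr/dt = 4πr² · 13
At r = 19: dV/dt = 18772π cm³/s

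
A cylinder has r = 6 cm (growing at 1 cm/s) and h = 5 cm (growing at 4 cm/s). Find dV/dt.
204π cm³/s

V = πr²h
dV/dt = 2πrh·dr/dt + πr²·dh/dt
= 2π(6)(5)(1) + π(6)²(4)
= 204π cm³/s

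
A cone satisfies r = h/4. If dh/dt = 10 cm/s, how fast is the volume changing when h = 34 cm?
1445π/2 cm³/s

V = (1/3)π(h/4)²h = πh³/48
dV/dt = πh²/16 · 10
At h = 34: dV/dt = 1445π/2 cm³/s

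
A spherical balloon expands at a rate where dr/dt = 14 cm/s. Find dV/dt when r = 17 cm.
16184π cm³/s

V = (4/3)πr³
dV/dt = dV/dr · dr/dt = 4πr² · 14
At r = 17: dV/dt = 16184π cm³/s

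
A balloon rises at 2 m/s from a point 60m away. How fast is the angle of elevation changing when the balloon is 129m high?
0.005929 rad/s

tan(θ) = y/60
sec²(θ) · dθ/dt = (1/60) · dy/dt
dθ/dt = cos²(θ)/60 · 2 = 60/(60² + 129²) · 2
dθ/dt = 0.005929 rad/s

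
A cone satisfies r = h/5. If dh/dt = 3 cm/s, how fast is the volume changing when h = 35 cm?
147π cm³/s

V = (1/3)π(h/5)²h = πh³/75
dV/dt = πh²/25 · 3
At h = 35: dV/dt = 147π cm³/s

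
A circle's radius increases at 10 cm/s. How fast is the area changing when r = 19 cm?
380π cm²/s

A = πr²
dA/dt = 2πr · dr/dt = 2π(19)(10) = 380π cm²/s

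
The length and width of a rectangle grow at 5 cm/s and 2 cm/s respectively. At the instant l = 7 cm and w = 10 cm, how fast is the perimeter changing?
14 cm/s

P = 2(l + w)
dP/dt = 2(dl/dt + dw/dt) = 2(5 + 2) = 14 cm/s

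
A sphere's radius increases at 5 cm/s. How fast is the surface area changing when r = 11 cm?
440π cm²/s

S = 4πr²
dS/dt = dS/dr · dr/dt = 8πr · 5
At r = 11: dS/dt = 440π cm²/s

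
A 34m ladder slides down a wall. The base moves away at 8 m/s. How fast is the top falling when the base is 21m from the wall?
168√715/715 ≈ 6.283 m/s

x² + y² = 34²
2x·dx/dt + 2y·dy/dt = 0
dy/dt = -x/y · dx/dt = -21/√715 · 8 = -168√715/715 m/s
The top is descending at 168√715/715 ≈ 6.283 m/s.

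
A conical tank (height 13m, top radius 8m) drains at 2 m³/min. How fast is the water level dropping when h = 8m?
169/(2048π) ≈ 0.02627 m/min

r/h = 8/13, so r = (8/13)h
V = (1/3)πr²h = (1/3)π((8/13)h)²h = (64/507)πh³
dV/dh = (64/169)πh²
dh/dt = (dV/dt)/(dV/dh) = -2/((64/169)π·8²) = -169/(2048π) m/min
The level is dropping at 169/(2048π) ≈ 0.02627 m/min.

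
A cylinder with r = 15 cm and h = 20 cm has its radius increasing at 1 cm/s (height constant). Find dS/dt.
100π cm²/s

S = 2πrh + 2πr² (lateral + bases)
dS/dt = (2πh + 4πr)·dr/dt = (2π·20 + 4π·15)·1
= 100π cm²/s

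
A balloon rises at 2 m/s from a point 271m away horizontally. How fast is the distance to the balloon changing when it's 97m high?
97√3314/8285 ≈ 0.674 m/s

z² = 271² + y²
z = √(271² + 97²) = 5√3314
dz/dt = y/z · dy/dt = 97/(5√3314) · 2 = 97√3314/8285 ≈ 0.674 m/s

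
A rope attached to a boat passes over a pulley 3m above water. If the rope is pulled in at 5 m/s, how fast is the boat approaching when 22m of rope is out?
22√19/19 ≈ 5.047 m/s

rope² = x² + 3²
x = √(22² - 3²) = 5√19
dx/dt = (rope/x) · d(rope)/dt = (22/(5√19)) · (-5) = -22√19/19 m/s
The boat approaches at 22√19/19 ≈ 5.047 m/s.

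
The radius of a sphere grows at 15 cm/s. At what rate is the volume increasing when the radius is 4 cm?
960π cm³/s

V = (4/3)πr³
dV/dt = dV/dr · dr/dt = 4πr² · 15
At r = 4: dV/dt = 960π cm³/s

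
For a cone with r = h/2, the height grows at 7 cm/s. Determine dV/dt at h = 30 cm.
1575π cm³/s

V = (1/3)π(h/2)²h = πh³/12
dV/dt = πh²/4 · 7
At h = 30: dV/dt = 1575π cm³/s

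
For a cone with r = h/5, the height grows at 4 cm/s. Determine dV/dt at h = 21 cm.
1764π/25 cm³/s

V = (1/3)π(h/5)²h = πh³/75
dV/dt = πh²/25 · 4
At h = 21: dV/dt = 1764π/25 cm³/s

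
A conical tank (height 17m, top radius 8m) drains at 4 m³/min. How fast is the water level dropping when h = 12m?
289/(2304π) ≈ 0.03993 m/min

r/h = 8/17, so r = (8/17)h
V = (1/3)πr²h = (1/3)π((8/17)h)²h = (64/867)πh³
dV/dh = (64/289)πh²
dh/dt = (dV/dt)/(dV/dh) = -4/((64/289)π·12²) = -289/(2304π) m/min
The level is dropping at 289/(2304π) ≈ 0.03993 m/min.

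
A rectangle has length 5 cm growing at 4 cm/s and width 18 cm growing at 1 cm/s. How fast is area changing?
77 cm²/s

A = lw
dA/dt = w·dl/dt + l·dw/dt = 18·4 + 5·1 = 77 cm²/s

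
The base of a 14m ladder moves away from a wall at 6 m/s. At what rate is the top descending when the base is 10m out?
5√6/2 ≈ 6.124 m/s

x² + y² = 14²
2x·dx/dt + 2y·dy/dt = 0
dy/dt = -x/y · dx/dt = -10/(4√6) · 6 = -5√6/2 m/s
The top is descending at 5√6/2 ≈ 6.124 m/s.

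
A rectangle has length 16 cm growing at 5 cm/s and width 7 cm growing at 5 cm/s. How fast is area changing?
115 cm²/s

A = lw
dA/dt = w·dl/dt + l·dw/dt = 7·5 + 16·5 = 115 cm²/s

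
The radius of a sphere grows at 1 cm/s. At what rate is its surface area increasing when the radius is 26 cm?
208π cm²/s

S = 4πr²
dS/dt = dS/dr · dr/dt = 8πr · 1
At r = 26: dS/dt = 208π cm²/s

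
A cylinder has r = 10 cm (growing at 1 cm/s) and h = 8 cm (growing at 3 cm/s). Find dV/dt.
460π cm³/s

V = πr²h
dV/dt = 2πrh·dr/dt + πr²·dh/dt
= 2π(10)(8)(1) + π(10)²(3)
= 460π cm³/s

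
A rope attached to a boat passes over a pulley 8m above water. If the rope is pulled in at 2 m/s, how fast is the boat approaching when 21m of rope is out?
42√377/377 ≈ 2.163 m/s

rope² = x² + 8²
x = √(21² - 8²) = √377
dx/dt = (rope/x) · d(rope)/dt = (21/√377) · (-2) = -42√377/377 m/s
The boat approaches at 42√377/377 ≈ 2.163 m/s.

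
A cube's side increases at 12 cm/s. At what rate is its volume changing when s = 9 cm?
2916 cm³/s

V = s³
dV/dt = 3s² · ds/dt = 3·9²·12 = 2916 cm³/s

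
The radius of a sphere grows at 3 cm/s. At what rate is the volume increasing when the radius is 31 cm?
11532π cm³/s

V = (4/3)πr³
dV/dt = dV/dr · dr/dt = 4πr² · 3
At r = 31: dV/dt = 11532π cm³/s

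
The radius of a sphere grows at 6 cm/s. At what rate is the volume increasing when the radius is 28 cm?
18816π cm³/s

V = (4/3)πr³
dV/dt = dV/dr · dr/dt = 4πr² · 6
At r = 28: dV/dt = 18816π cm³/s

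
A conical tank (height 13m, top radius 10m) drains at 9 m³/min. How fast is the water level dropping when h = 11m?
1521/(12100π) ≈ 0.04001 m/min

r/h = 10/13, so r = (10/13)h
V = (1/3)πr²h = (1/3)π((10/13)h)²h = (100/507)πh³
dV/dh = (100/169)πh²
dh/dt = (dV/dt)/(dV/dh) = -9/((100/169)π·11²) = -1521/(12100π) m/min
The level is dropping at 1521/(12100π) ≈ 0.04001 m/min.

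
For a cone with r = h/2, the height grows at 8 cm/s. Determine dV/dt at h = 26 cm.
1352π cm³/s

V = (1/3)π(h/2)²h = πh³/12
dV/dt = πh²/4 · 8
At h = 26: dV/dt = 1352π cm³/s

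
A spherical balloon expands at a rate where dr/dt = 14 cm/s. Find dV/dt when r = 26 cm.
37856π cm³/s

V = (4/3)πr³
dV/dt = dV/dr · dr/dt = 4πr² · 14
At r = 26: dV/dt = 37856π cm³/s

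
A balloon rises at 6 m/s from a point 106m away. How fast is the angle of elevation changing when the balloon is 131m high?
0.022397 rad/s

tan(θ) = y/106
sec²(θ) · dθ/dt = (1/106) · dy/dt
dθ/dt = cos²(θ)/106 · 6 = 106/(106² + 131²) · 6
dθ/dt = 0.022397 rad/s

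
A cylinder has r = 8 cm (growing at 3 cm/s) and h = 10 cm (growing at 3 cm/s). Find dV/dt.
672π cm³/s

V = πr²h
dV/dt = 2πrh·dr/dt + πr²·dh/dt
= 2π(8)(10)(3) + π(8)²(3)
= 672π cm³/s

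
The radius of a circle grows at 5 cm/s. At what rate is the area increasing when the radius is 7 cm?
70π cm²/s

A = πr²
dA/dt = 2πr · dr/dt = 2π(7)(5) = 70π cm²/s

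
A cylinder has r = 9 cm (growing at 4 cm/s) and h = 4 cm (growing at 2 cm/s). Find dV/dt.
450π cm³/s

V = πr²h
dV/dt = 2πrh·dr/dt + πr²·dh/dt
= 2π(9)(4)(4) + π(9)²(2)
= 450π cm³/s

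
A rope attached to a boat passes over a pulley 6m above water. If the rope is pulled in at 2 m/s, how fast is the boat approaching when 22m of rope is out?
11√7/14 ≈ 2.079 m/s

rope² = x² + 6²
x = √(22² - 6²) = 8√7
dx/dt = (rope/x) · d(rope)/dt = (22/(8√7)) · (-2) = -11√7/14 m/s
The boat approaches at 11√7/14 ≈ 2.079 m/s.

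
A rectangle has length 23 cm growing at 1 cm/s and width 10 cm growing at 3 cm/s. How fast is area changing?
79 cm²/s

A = lw
dA/dt = w·dl/dt + l·dw/dt = 10·1 + 23·3 = 79 cm²/s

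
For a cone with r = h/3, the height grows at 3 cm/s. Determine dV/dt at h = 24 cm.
192π cm³/s

V = (1/3)π(h/3)²h = πh³/27
dV/dt = πh²/9 · 3
At h = 24: dV/dt = 192π cm³/s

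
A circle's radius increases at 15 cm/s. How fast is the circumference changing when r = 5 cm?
30π cm/s

C = 2πr
dC/dt = 2π · dr/dt = 2π · 15 = 30π cm/s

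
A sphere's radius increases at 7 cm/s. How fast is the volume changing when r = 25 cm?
17500π cm³/s

V = (4/3)πr³
dV/dt = dV/dr · dr/dt = 4πr² · 7
At r = 25: dV/dt = 17500π cm³/s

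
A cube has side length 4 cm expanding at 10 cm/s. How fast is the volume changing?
480 cm³/s

V = s³
dV/dt = 3s² · ds/dt = 3·4²·10 = 480 cm³/s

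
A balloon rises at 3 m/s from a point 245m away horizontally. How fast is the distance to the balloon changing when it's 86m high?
258√67421/67421 ≈ 0.9936 m/s

z² = 245² + y²
z = √(245² + 86²) = √67421
dz/dt = y/z · dy/dt = 86/√67421 · 3 = 258√67421/67421 ≈ 0.9936 m/s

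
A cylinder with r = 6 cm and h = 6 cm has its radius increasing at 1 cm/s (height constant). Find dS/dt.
36π cm²/s

S = 2πrh + 2πr² (lateral + bases)
dS/dt = (2πh + 4πr)·dr/dt = (2π·6 + 4π·6)·1
= 36π cm²/s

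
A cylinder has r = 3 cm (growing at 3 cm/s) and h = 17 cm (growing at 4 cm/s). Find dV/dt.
342π cm³/s

V = πr²h
dV/dt = 2πrh·dr/dt + πr²·dh/dt
= 2π(3)(17)(3) + π(3)²(4)
= 342π cm³/s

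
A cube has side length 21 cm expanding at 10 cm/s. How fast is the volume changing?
13230 cm³/s

V = s³
dV/dt = 3s² · ds/dt = 3·21²·10 = 13230 cm³/s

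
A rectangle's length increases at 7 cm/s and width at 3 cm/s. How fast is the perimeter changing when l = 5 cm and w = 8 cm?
20 cm/s

P = 2(l + w)
dP/dt = 2(dl/dt + dw/dt) = 2(7 + 3) = 20 cm/s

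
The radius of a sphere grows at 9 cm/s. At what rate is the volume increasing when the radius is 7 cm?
1764π cm³/s

V = (4/3)πr³
dV/dt = dV/dr · dr/dt = 4πr² · 9
At r = 7: dV/dt = 1764π cm³/s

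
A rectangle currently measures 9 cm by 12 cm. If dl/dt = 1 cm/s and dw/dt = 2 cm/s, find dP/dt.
6 cm/s

P = 2(l + w)
dP/dt = 2(dl/dt + dw/dt) = 2(1 + 2) = 6 cm/s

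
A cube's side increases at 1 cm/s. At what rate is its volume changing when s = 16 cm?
768 cm³/s

V = s³
dV/dt = 3s² · ds/dt = 3·16²·1 = 768 cm³/s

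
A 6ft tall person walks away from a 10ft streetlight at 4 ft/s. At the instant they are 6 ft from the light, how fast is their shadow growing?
6 ft/s

By similar triangles: 10/(x+s) = 6/s
Solving: s = 6x/4
ds/dt = 6/4 · dx/dt = 3/2 · 4 = 6 ft/s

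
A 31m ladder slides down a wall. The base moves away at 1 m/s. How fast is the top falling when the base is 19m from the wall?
19√6/60 ≈ 0.7757 m/s

x² + y² = 31²
2x·dx/dt + 2y·dy/dt = 0
dy/dt = -x/y · dx/dt = -19/(10√6) · 1 = -19√6/60 m/s
The top is descending at 19√6/60 ≈ 0.7757 m/s.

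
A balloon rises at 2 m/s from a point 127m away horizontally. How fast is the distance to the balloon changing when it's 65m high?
65√20354/10177 ≈ 0.9112 m/s

z² = 127² + y²
z = √(127² + 65²) = √20354
dz/dt = y/z · dy/dt = 65/√20354 · 2 = 65√20354/10177 ≈ 0.9112 m/s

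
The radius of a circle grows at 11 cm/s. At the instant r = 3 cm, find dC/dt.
22π cm/s

C = 2πr
dC/dt = 2π · dr/dt = 2π · 11 = 22π cm/s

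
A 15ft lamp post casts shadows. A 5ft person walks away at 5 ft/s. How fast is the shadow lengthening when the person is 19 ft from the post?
5/2 ft/s

By similar triangles: 15/(x+s) = 5/s
Solving: s = 5x/10
ds/dt = 5/10 · dx/dt = 1/2 · 5 = 5/2 ft/s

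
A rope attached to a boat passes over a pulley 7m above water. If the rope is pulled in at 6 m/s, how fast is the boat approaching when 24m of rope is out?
144√527/527 ≈ 6.273 m/s

rope² = x² + 7²
x = √(24² - 7²) = √527
dx/dt = (rope/x) · d(rope)/dt = (24/√527) · (-6) = -144√527/527 m/s
The boat approaches at 144√527/527 ≈ 6.273 m/s.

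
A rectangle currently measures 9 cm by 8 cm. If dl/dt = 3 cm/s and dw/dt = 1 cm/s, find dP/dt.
8 cm/s

P = 2(l + w)
dP/dt = 2(dl/dt + dw/dt) = 2(3 + 1) = 8 cm/s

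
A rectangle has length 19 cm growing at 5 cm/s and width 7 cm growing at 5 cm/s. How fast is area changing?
130 cm²/s

A = lw
dA/dt = w·dl/dt + l·dw/dt = 7·5 + 19·5 = 130 cm²/s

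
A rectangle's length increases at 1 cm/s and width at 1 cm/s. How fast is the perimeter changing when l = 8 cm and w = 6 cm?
4 cm/s

P = 2(l + w)
dP/dt = 2(dl/dt + dw/dt) = 2(1 + 1) = 4 cm/s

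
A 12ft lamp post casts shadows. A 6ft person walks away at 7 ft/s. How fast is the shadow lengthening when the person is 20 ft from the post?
7 ft/s

By similar triangles: 12/(x+s) = 6/s
Solving: s = 6x/6
ds/dt = 6/6 · dx/dt = 1 · 7 = 7 ft/s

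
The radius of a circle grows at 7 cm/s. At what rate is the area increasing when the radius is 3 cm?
42π cm²/s

A = πr²
dA/dt = 2πr · dr/dt = 2π(3)(7) = 42π cm²/s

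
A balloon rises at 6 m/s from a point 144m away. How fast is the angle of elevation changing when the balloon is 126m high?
0.023599 rad/s

tan(θ) = y/144
sec²(θ) · dθ/dt = (1/144) · dy/dt
dθ/dt = cos²(θ)/144 · 6 = 144/(144² + 126²) · 6
dθ/dt = 0.023599 rad/s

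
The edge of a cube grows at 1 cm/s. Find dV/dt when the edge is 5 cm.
75 cm³/s

V = s³
dV/dt = 3s² · ds/dt = 3·5²·1 = 75 cm³/s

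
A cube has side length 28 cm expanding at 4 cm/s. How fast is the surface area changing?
1344 cm²/s

A = 6s²
dA/dt = 12s · ds/dt = 12·28·4 = 1344 cm²/s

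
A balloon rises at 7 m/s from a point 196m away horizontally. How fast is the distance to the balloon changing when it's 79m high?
553√44657/44657 ≈ 2.617 m/s

z² = 196² + y²
z = √(196² + 79²) = √44657
dz/dt = y/z · dy/dt = 79/√44657 · 7 = 553√44657/44657 ≈ 2.617 m/s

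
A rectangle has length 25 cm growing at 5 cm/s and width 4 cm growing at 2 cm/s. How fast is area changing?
70 cm²/s

A = lw
dA/dt = w·dl/dt + l·dw/dt = 4·5 + 25·2 = 70 cm²/s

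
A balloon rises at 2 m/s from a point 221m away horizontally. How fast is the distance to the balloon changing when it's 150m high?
300√71341/71341 ≈ 1.123 m/s

z² = 221² + y²
z = √(221² + 150²) = √71341
dz/dt = y/z · dy/dt = 150/√71341 · 2 = 300√71341/71341 ≈ 1.123 m/s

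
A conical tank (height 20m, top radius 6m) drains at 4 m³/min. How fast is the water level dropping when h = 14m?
100/(441π) ≈ 0.07218 m/min

r/h = 6/20, so r = (3/10)h
V = (1/3)πr²h = (1/3)π((3/10)h)²h = (3/100)πh³
dV/dh = (9/100)πh²
dh/dt = (dV/dt)/(dV/dh) = -4/((9/100)π·14²) = -100/(441π) m/min
The level is dropping at 100/(441π) ≈ 0.07218 m/min.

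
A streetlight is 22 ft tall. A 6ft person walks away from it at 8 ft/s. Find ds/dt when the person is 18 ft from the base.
3 ft/s

By similar triangles: 22/(x+s) = 6/s
Solving: s = 6x/16
ds/dt = 6/16 · dx/dt = 3/8 · 8 = 3 ft/s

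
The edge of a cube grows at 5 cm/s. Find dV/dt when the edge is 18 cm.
4860 cm³/s

V = s³
dV/dt = 3s² · ds/dt = 3·18²·5 = 4860 cm³/s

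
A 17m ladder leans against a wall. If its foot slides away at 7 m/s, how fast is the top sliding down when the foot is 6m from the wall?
42√253/253 ≈ 2.641 m/s

x² + y² = 17²
2x·dx/dt + 2y·dy/dt = 0
dy/dt = -x/y · dx/dt = -6/√253 · 7 = -42√253/253 m/s
The top is descending at 42√253/253 ≈ 2.641 m/s.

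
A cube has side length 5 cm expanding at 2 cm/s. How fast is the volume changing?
150 cm³/s

V = s³
dV/dt = 3s² · ds/dt = 3·5²·2 = 150 cm³/s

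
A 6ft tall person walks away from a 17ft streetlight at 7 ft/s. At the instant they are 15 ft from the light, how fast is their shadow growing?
42/11 ft/s

By similar triangles: 17/(x+s) = 6/s
Solving: s = 6x/11
ds/dt = 6/11 · dx/dt = 6/11 · 7 = 42/11 ft/s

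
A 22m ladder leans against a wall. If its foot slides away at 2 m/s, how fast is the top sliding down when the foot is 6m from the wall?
3√7/14 ≈ 0.5669 m/s

x² + y² = 22²
2x·dx/dt + 2y·dy/dt = 0
dy/dt = -x/y · dx/dt = -6/(8√7) · 2 = -3√7/14 m/s
The top is descending at 3√7/14 ≈ 0.5669 m/s.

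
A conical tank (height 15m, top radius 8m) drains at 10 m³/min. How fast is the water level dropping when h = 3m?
125/(32π) ≈ 1.243 m/min

r/h = 8/15, so r = (8/15)h
V = (1/3)πr²h = (1/3)π((8/15)h)²h = (64/675)πh³
dV/dh = (64/225)πh²
dh/dt = (dV/dt)/(dV/dh) = -10/((64/225)π·3²) = -125/(32π) m/min
The level is dropping at 125/(32π) ≈ 1.243 m/min.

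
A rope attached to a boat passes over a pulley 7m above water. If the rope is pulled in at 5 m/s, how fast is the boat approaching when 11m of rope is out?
55√2/12 ≈ 6.482 m/s

rope² = x² + 7²
x = √(11² - 7²) = 6√2
dx/dt = (rope/x) · d(rope)/dt = (11/(6√2)) · (-5) = -55√2/12 m/s
The boat approaches at 55√2/12 ≈ 6.482 m/s.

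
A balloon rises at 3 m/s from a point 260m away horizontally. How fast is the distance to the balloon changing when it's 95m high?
57√3065/3065 ≈ 1.03 m/s

z² = 260² + y²
z = √(260² + 95²) = 5√3065
dz/dt = y/z · dy/dt = 95/(5√3065) · 3 = 57√3065/3065 ≈ 1.03 m/s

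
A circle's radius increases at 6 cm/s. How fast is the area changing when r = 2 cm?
24π cm²/s

A = πr²
dA/dt = 2πr · dr/dt = 2π(2)(6) = 24π cm²/s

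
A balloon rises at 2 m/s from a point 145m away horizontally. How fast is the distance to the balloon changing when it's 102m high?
204√31429/31429 ≈ 1.151 m/s

z² = 145² + y²
z = √(145² + 102²) = √31429
dz/dt = y/z · dy/dt = 102/√31429 · 2 = 204√31429/31429 ≈ 1.151 m/s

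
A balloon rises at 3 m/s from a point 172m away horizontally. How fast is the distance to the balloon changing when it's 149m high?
447√51785/51785 ≈ 1.964 m/s

z² = 172² + y²
z = √(172² + 149²) = √51785
dz/dt = y/z · dy/dt = 149/√51785 · 3 = 447√51785/51785 ≈ 1.964 m/s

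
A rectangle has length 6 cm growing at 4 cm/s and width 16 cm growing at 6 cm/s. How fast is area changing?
100 cm²/s

A = lw
dA/dt = w·dl/dt + l·dw/dt = 16·4 + 6·6 = 100 cm²/s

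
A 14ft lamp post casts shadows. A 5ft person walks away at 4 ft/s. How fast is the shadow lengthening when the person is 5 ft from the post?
20/9 ft/s

By similar triangles: 14/(x+s) = 5/s
Solving: s = 5x/9
ds/dt = 5/9 · dx/dt = 5/9 · 4 = 20/9 ft/s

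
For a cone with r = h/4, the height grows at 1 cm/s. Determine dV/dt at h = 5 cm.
25π/16 cm³/s

V = (1/3)π(h/4)²h = πh³/48
dV/dt = πh²/16 · 1
At h = 5: dV/dt = 25π/16 cm³/s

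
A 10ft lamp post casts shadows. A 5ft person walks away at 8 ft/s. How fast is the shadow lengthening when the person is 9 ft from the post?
8 ft/s

By similar triangles: 10/(x+s) = 5/s
Solving: s = 5x/5
ds/dt = 5/5 · dx/dt = 1 · 8 = 8 ft/s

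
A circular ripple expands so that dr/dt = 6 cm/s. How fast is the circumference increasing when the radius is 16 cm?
12π cm/s

C = 2πr
dC/dt = 2π · dr/dt = 2π · 6 = 12π cm/s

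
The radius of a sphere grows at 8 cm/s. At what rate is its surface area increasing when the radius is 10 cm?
640π cm²/s

S = 4πr²
dS/dt = dS/dr · dr/dt = 8πr · 8
At r = 10: dS/dt = 640π cm²/s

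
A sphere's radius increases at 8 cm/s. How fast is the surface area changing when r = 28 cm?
1792π cm²/s

S = 4πr²
dS/dt = dS/dr · dr/dt = 8πr · 8
At r = 28: dS/dt = 1792π cm²/s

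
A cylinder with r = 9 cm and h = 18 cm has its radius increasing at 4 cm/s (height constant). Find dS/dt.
288π cm²/s

S = 2πrh + 2πr² (lateral + bases)
dS/dt = (2πh + 4πr)·dr/dt = (2π·18 + 4π·9)·4
= 288π cm²/s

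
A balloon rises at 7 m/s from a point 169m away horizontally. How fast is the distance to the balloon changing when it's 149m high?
1043√50762/50762 ≈ 4.629 m/s

z² = 169² + y²
z = √(169² + 149²) = √50762
dz/dt = y/z · dy/dt = 149/√50762 · 7 = 1043√50762/50762 ≈ 4.629 m/s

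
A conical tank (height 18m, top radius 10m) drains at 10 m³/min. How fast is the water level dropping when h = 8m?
81/(160π) ≈ 0.1611 m/min

r/h = 10/18, so r = (5/9)h
V = (1/3)πr²h = (1/3)π((5/9)h)²h = (25/243)πh³
dV/dh = (25/81)πh²
dh/dt = (dV/dt)/(dV/dh) = -10/((25/81)π·8²) = -81/(160π) m/min
The level is dropping at 81/(160π) ≈ 0.1611 m/min.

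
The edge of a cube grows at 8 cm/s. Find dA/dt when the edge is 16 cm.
1536 cm²/s

A = 6s²
dA/dt = 12s · ds/dt = 12·16·8 = 1536 cm²/s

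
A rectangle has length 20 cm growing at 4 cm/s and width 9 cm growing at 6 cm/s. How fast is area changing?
156 cm²/s

A = lw
dA/dt = w·dl/dt + l·dw/dt = 9·4 + 20·6 = 156 cm²/s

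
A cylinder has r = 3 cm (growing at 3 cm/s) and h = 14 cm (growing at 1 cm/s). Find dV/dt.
261π cm³/s

V = πr²h
dV/dt = 2πrh·dr/dt + πr²·dh/dt
= 2π(3)(14)(3) + π(3)²(1)
= 261π cm³/s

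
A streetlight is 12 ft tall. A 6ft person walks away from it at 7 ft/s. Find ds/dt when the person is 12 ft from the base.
7 ft/s

By similar triangles: 12/(x+s) = 6/s
Solving: s = 6x/6
ds/dt = 6/6 · dx/dt = 1 · 7 = 7 ft/s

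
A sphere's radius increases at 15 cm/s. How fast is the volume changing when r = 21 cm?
26460π cm³/s

V = (4/3)πr³
dV/dt = dV/dr · dr/dt = 4πr² · 15
At r = 21: dV/dt = 26460π cm³/s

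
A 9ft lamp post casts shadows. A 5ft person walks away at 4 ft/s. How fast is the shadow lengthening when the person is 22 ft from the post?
5 ft/s

By similar triangles: 9/(x+s) = 5/s
Solving: s = 5x/4
ds/dt = 5/4 · dx/dt = 5/4 · 4 = 5 ft/s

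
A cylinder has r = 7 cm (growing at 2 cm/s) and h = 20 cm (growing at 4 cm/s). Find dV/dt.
756π cm³/s

V = πr²h
dV/dt = 2πrh·dr/dt + πr²·dh/dt
= 2π(7)(20)(2) + π(7)²(4)
= 756π cm³/s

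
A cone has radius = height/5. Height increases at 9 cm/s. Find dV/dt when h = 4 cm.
144π/25 cm³/s

V = (1/3)π(h/5)²h = πh³/75
dV/dt = πh²/25 · 9
At h = 4: dV/dt = 144π/25 cm³/s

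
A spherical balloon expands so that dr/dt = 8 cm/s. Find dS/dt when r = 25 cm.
1600π cm²/s

S = 4πr²
dS/dt = dS/dr · dr/dt = 8πr · 8
At r = 25: dS/dt = 1600π cm²/s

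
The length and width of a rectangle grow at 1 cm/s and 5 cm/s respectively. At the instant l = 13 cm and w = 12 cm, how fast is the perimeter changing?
12 cm/s

P = 2(l + w)
dP/dt = 2(dl/dt + dw/dt) = 2(1 + 5) = 12 cm/s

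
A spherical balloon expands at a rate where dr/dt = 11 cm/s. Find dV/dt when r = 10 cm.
4400π cm³/s

V = (4/3)πr³
dV/dt = dV/dr · dr/dt = 4πr² · 11
At r = 10: dV/dt = 4400π cm³/s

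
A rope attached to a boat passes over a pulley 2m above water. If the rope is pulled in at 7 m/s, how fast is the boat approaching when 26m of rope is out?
13√42/12 ≈ 7.021 m/s

rope² = x² + 2²
x = √(26² - 2²) = 4√42
dx/dt = (rope/x) · d(rope)/dt = (26/(4√42)) · (-7) = -13√42/12 m/s
The boat approaches at 13√42/12 ≈ 7.021 m/s.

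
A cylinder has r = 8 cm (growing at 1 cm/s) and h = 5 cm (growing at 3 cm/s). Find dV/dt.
272π cm³/s

V = πr²h
dV/dt = 2πrh·dr/dt + πr²·dh/dt
= 2π(8)(5)(1) + π(8)²(3)
= 272π cm³/s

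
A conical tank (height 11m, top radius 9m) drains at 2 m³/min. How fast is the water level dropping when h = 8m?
121/(2592π) ≈ 0.01486 m/min

r/h = 9/11, so r = (9/11)h
V = (1/3)πr²h = (1/3)π((9/11)h)²h = (27/121)πh³
dV/dh = (81/121)πh²
dh/dt = (dV/dt)/(dV/dh) = -2/((81/121)π·8²) = -121/(2592π) m/min
The level is dropping at 121/(2592π) ≈ 0.01486 m/min.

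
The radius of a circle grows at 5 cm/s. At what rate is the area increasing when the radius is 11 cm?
110π cm²/s

A = πr²
dA/dt = 2πr · dr/dt = 2π(11)(5) = 110π cm²/s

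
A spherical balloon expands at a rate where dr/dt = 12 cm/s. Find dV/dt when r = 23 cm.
25392π cm³/s

V = (4/3)πr³
dV/dt = dV/dr · dr/dt = 4πr² · 12
At r = 23: dV/dt = 25392π cm³/s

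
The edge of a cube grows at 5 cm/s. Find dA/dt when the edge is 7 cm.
420 cm²/s

A = 6s²
dA/dt = 12s · ds/dt = 12·7·5 = 420 cm²/s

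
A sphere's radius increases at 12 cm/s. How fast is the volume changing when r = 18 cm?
15552π cm³/s

V = (4/3)πr³
dV/dt = dV/dr · dr/dt = 4πr² · 12
At r = 18: dV/dt = 15552π cm³/s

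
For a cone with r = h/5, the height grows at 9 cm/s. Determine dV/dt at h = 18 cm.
2916π/25 cm³/s

V = (1/3)π(h/5)²h = πh³/75
dV/dt = πh²/25 · 9
At h = 18: dV/dt = 2916π/25 cm³/s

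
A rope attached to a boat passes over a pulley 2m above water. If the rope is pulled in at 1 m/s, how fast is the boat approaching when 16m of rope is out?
8√7/21 ≈ 1.008 m/s

rope² = x² + 2²
x = √(16² - 2²) = 6√7
dx/dt = (rope/x) · d(rope)/dt = (16/(6√7)) · (-1) = -8√7/21 m/s
The boat approaches at 8√7/21 ≈ 1.008 m/s.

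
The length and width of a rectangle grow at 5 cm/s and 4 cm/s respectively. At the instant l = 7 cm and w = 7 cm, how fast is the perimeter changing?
18 cm/s

P = 2(l + w)
dP/dt = 2(dl/dt + dw/dt) = 2(5 + 4) = 18 cm/s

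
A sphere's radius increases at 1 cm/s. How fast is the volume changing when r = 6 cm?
144π cm³/s

V = (4/3)πr³
dV/dt = dV/dr · dr/dt = 4πr² · 1
At r = 6: dV/dt = 144π cm³/s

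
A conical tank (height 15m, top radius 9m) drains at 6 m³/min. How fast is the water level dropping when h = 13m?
50/(507π) ≈ 0.03139 m/min

r/h = 9/15, so r = (3/5)h
V = (1/3)πr²h = (1/3)π((3/5)h)²h = (3/25)πh³
dV/dh = (9/25)πh²
dh/dt = (dV/dt)/(dV/dh) = -6/((9/25)π·13²) = -50/(507π) m/min
The level is dropping at 50/(507π) ≈ 0.03139 m/min.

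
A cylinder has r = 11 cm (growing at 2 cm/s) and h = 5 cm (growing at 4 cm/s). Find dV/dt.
704π cm³/s

V = πr²h
dV/dt = 2πrh·dr/dt + πr²·dh/dt
= 2π(11)(5)(2) + π(11)²(4)
= 704π cm³/s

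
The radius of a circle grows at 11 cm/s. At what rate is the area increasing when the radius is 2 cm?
44π cm²/s

A = πr²
dA/dt = 2πr · dr/dt = 2π(2)(11) = 44π cm²/s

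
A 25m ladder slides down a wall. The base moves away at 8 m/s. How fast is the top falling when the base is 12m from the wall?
96√481/481 ≈ 4.377 m/s

x² + y² = 25²
2x·dx/dt + 2y·dy/dt = 0
dy/dt = -x/y · dx/dt = -12/√481 · 8 = -96√481/481 m/s
The top is descending at 96√481/481 ≈ 4.377 m/s.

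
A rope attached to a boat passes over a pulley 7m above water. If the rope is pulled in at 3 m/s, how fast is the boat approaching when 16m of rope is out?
16√23/23 ≈ 3.336 m/s

rope² = x² + 7²
x = √(16² - 7²) = 3√23
dx/dt = (rope/x) · d(rope)/dt = (16/(3√23)) · (-3) = -16√23/23 m/s
The boat approaches at 16√23/23 ≈ 3.336 m/s.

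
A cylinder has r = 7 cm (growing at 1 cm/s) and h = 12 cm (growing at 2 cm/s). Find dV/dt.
266π cm³/s

V = πr²h
dV/dt = 2πrh·dr/dt + πr²·dh/dt
= 2π(7)(12)(1) + π(7)²(2)
= 266π cm³/s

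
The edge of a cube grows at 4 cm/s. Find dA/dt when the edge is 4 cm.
192 cm²/s

A = 6s²
dA/dt = 12s · ds/dt = 12·4·4 = 192 cm²/s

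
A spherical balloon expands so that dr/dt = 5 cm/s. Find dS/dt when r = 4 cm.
160π cm²/s

S = 4πr²
dS/dt = dS/dr · dr/dt = 8πr · 5
At r = 4: dS/dt = 160π cm²/s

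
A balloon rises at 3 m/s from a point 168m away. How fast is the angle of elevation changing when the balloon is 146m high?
0.010174 rad/s

tan(θ) = y/168
sec²(θ) · dθ/dt = (1/168) · dy/dt
dθ/dt = cos²(θ)/168 · 3 = 168/(168² + 146²) · 3
dθ/dt = 0.010174 rad/s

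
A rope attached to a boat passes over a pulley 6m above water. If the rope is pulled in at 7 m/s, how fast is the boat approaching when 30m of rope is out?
35√6/12 ≈ 7.144 m/s

rope² = x² + 6²
x = √(30² - 6²) = 12√6
dx/dt = (rope/x) · d(rope)/dt = (30/(12√6)) · (-7) = -35√6/12 m/s
The boat approaches at 35√6/12 ≈ 7.144 m/s.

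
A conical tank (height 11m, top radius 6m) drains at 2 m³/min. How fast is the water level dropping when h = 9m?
121/(1458π) ≈ 0.02642 m/min

r/h = 6/11, so r = (6/11)h
V = (1/3)πr²h = (1/3)π((6/11)h)²h = (12/121)πh³
dV/dh = (36/121)πh²
dh/dt = (dV/dt)/(dV/dh) = -2/((36/121)π·9²) = -121/(1458π) m/min
The level is dropping at 121/(1458π) ≈ 0.02642 m/min.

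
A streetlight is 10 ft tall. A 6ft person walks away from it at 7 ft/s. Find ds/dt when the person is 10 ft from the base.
21/2 ft/s

By similar triangles: 10/(x+s) = 6/s
Solving: s = 6x/4
ds/dt = 6/4 · dx/dt = 3/2 · 7 = 21/2 ft/s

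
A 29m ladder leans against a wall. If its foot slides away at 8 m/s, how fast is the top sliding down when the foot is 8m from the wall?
64√777/777 ≈ 2.296 m/s

x² + y² = 29²
2x·dx/dt + 2y·dy/dt = 0
dy/dt = -x/y · dx/dt = -8/√777 · 8 = -64√777/777 m/s
The top is descending at 64√777/777 ≈ 2.296 m/s.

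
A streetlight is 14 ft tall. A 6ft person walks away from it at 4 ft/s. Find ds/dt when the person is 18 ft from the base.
3 ft/s

By similar triangles: 14/(x+s) = 6/s
Solving: s = 6x/8
ds/dt = 6/8 · dx/dt = 3/4 · 4 = 3 ft/s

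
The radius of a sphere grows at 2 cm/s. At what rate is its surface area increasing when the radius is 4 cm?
64π cm²/s

S = 4πr²
dS/dt = dS/dr · dr/dt = 8πr · 2
At r = 4: dS/dt = 64π cm²/s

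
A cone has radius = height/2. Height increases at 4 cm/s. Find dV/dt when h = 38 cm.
1444π cm³/s

V = (1/3)π(h/2)²h = πh³/12
dV/dt = πh²/4 · 4
At h = 38: dV/dt = 1444π cm³/s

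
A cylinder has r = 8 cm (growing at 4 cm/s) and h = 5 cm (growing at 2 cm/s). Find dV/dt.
448π cm³/s

V = πr²h
dV/dt = 2πrh·dr/dt + πr²·dh/dt
= 2π(8)(5)(4) + π(8)²(2)
= 448π cm³/s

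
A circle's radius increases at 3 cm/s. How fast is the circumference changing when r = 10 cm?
6π cm/s

C = 2πr
dC/dt = 2π · dr/dt = 2π · 3 = 6π cm/s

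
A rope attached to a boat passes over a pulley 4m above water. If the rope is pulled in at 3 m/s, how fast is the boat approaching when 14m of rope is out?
7√5/5 ≈ 3.13 m/s

rope² = x² + 4²
x = √(14² - 4²) = 6√5
dx/dt = (rope/x) · d(rope)/dt = (14/(6√5)) · (-3) = -7√5/5 m/s
The boat approaches at 7√5/5 ≈ 3.13 m/s.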